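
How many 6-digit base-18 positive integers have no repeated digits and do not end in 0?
Last digit: 17 nonzero choices. First digit: 16 (nonzero, ≠last). Middle 4: P(16,4) = 43680. Total = 11880960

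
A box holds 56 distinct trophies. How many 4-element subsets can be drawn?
C(56,4) = 56!/(4!×52!) = 367290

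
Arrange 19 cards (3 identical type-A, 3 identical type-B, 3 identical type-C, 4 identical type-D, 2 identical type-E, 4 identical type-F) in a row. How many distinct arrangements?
19! / (3! × 3! × 3! × 4! × 2! × 4!) = 488864376000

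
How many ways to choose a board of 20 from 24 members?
C(24,20) = 24!/(20!×4!) = 10626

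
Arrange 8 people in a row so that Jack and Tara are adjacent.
Treat as block: (8-1)! × 2! = 5040 × 2 = 10080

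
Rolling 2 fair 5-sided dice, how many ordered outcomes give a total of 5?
Coefficient of x^5 in (x + x² + ... + x^5)^2. By inclusion-exclusion on dice exceeding 5: Σ_j (-1)^j C(2,j)·C(5-1-5j, 1) = C(2,0)·C(4,1) = 1·4 = 4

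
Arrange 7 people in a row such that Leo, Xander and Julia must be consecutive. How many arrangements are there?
Treat the 3 as one block: (7-3+1)! × 3! = 120 × 6 = 720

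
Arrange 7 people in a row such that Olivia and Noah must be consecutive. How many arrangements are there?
Treat the 2 as one block: (7-2+1)! × 2! = 720 × 2 = 1440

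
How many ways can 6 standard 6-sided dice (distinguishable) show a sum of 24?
Coefficient of x^24 in (x + x² + ... + x^6)^6. By inclusion-exclusion on dice exceeding 6: Σ_j (-1)^j C(6,j)·C(24-1-6j, 5) = C(6,0)·C(23,5) - C(6,1)·C(17,5) + C(6,2)·C(11,5) - C(6,3)·C(5,5) = 1·33649 - 6·6188 + 15·462 - 20·1 = 3431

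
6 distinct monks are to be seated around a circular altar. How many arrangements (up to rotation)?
Circular: fix one position, arrange the rest. (6-1)! = 120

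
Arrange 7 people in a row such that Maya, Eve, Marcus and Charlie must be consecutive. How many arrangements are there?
Treat the 4 as one block: (7-4+1)! × 4! = 24 × 24 = 576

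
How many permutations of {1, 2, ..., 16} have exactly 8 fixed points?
Choose the 8 fixed points C(16,8) = 12870, derange the rest: !8 = Σ_{j=0}^{8} (-1)^j·8!/j! = 40320 - 40320 + 20160 - 6720 + 1680 - 336 + 56 - 8 + 1 = 14833. Product = 12870 × 14833 = 190900710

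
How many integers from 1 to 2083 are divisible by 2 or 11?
⌊2083/2⌋ + ⌊2083/11⌋ - ⌊2083/22⌋ = 1041 + 189 - 94 = 1136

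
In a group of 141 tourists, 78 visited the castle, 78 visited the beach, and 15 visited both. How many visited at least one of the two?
|A∪B| = |A| + |B| - |A∩B| = 78 + 78 - 15 = 141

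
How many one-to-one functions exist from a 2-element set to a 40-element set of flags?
P(40,2) = 40!/(40-2)! = 1560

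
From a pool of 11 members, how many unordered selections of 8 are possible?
C(11,8) = 11!/(8!×3!) = 165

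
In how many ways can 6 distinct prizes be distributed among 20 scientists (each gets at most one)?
P(20,6) = 20!/(20-6)! = 27907200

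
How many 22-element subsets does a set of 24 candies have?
C(24,22) = 24!/(22!×2!) = 276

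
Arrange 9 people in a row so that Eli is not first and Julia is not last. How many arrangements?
By inclusion-exclusion: 9! - 2×(9-1)! + (9-2)! = 362880 - 80640 + 5040 = 287280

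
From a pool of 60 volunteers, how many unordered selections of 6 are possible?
C(60,6) = 60!/(6!×54!) = 50063860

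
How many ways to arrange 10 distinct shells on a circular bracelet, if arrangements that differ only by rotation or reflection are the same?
(10-1)!/2 = 362880/2 = 181440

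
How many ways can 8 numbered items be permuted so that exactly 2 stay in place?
Choose the 2 fixed points C(8,2) = 28, derange the rest: !6 = Σ_{j=0}^{6} (-1)^j·6!/j! = 720 - 720 + 360 - 120 + 30 - 6 + 1 = 265. Product = 28 × 265 = 7420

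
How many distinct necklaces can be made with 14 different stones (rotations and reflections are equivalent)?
(14-1)!/2 = 6227020800/2 = 3113510400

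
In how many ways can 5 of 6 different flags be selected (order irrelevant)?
C(6,5) = 6!/(5!×1!) = 6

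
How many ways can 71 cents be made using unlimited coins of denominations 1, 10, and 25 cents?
Coefficient of x^71 in 1/(1-x^1) · 1/(1-x^10) · 1/(1-x^25). Case on j = number of 25-cent coins (j = 0..2); remainder r = 71 - 25j is made from {1,10} in ⌊r/10⌋+1 ways. r = 71, 46, 21 → 8 + 5 + 3 = 16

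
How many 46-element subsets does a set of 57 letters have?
C(57,46) = 57!/(46!×11!) = 184509266760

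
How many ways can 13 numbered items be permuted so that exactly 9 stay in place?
Choose the 9 fixed points C(13,9) = 715, derange the rest: !4 = Σ_{j=0}^{4} (-1)^j·4!/j! = 24 - 24 + 12 - 4 + 1 = 9. Product = 715 × 9 = 6435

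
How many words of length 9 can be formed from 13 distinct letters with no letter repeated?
P(13,9) = 13!/(13-9)! = 259459200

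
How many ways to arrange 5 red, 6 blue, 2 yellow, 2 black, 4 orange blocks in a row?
19! / (5! × 6! × 2! × 2! × 4!) = 14665931280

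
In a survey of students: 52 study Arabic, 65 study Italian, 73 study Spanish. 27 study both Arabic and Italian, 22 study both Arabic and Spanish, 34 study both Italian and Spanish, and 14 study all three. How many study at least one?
|A∪B∪C| = 52+65+73-27-22-34+14 = 121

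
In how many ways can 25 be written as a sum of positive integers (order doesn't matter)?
Pentagonal recurrence p(n) = p(n-1) + p(n-2) - p(n-5) - p(n-7) + p(n-12) + p(n-15) - ... gives p(0..24) = 1, 1, 2, 3, 5, 7, 11, 15, 22, 30, 42, 56, 77, 101, 135, 176, 231, 297, 385, 490, 627, 792, 1002, 1255, 1575. p(25) = p(24) + p(23) - p(20) - p(18) + p(13) + p(10) - p(3) = 1575 + 1255 - 627 - 385 + 101 + 42 - 3 = 1958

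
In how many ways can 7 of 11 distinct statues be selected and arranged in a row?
P(11,7) = 11!/(11-7)! = 1663200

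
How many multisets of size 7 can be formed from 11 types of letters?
C(7+11-1, 11-1) = C(17, 10) = 19448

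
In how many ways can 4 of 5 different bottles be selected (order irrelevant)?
C(5,4) = 5!/(4!×1!) = 5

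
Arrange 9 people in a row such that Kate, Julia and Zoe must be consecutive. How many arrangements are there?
Treat the 3 as one block: (9-3+1)! × 3! = 5040 × 6 = 30240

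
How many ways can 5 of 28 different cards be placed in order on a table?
P(28,5) = 28!/(28-5)! = 11793600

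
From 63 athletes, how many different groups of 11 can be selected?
C(63,11) = 63!/(11!×52!) = 615790256823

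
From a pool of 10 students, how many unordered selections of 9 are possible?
C(10,9) = 10!/(9!×1!) = 10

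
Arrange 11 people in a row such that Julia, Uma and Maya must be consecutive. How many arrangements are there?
Treat the 3 as one block: (11-3+1)! × 3! = 362880 × 6 = 2177280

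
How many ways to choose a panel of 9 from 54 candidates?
C(54,9) = 54!/(9!×45!) = 5317936260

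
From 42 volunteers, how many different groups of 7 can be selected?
C(42,7) = 42!/(7!×35!) = 26978328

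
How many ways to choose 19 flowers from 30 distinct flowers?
C(30,19) = 30!/(19!×11!) = 54627300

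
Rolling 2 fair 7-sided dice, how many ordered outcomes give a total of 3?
Coefficient of x^3 in (x + x² + ... + x^7)^2. By inclusion-exclusion on dice exceeding 7: Σ_j (-1)^j C(2,j)·C(3-1-7j, 1) = C(2,0)·C(2,1) = 1·2 = 2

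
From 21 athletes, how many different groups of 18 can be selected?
C(21,18) = 21!/(18!×3!) = 1330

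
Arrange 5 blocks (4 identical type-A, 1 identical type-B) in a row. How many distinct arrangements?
5! / (4! × 1!) = 5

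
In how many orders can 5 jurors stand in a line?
5! = 120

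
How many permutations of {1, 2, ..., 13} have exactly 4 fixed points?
Choose the 4 fixed points C(13,4) = 715, derange the rest: !9 = Σ_{j=0}^{9} (-1)^j·9!/j! = 362880 - 362880 + 181440 - 60480 + 15120 - 3024 + 504 - 72 + 9 - 1 = 133496. Product = 715 × 133496 = 95449640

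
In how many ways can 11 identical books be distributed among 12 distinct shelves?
C(11+12-1, 12-1) = C(22, 11) = 705432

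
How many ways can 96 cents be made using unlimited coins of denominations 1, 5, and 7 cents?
Coefficient of x^96 in 1/(1-x^1) · 1/(1-x^5) · 1/(1-x^7). Case on j = number of 7-cent coins (j = 0..13); remainder r = 96 - 7j is made from {1,5} in ⌊r/5⌋+1 ways. r = 96, 89, 82, 75, 68, 61, 54, 47, 40, 33, 26, 19, 12, 5 → 20 + 18 + 17 + 16 + 14 + 13 + 11 + 10 + 9 + 7 + 6 + 4 + 3 + 2 = 150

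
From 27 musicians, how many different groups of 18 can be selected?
C(27,18) = 27!/(18!×9!) = 4686825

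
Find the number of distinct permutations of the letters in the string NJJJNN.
6! / (3! × 3!) = 20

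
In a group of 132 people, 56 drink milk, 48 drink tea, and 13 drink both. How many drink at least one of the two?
|A∪B| = |A| + |B| - |A∩B| = 56 + 48 - 13 = 91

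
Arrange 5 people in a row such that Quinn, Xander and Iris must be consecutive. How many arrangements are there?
Treat the 3 as one block: (5-3+1)! × 3! = 6 × 6 = 36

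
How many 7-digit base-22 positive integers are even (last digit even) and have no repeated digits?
Last∈{0,2,4,6,8,10,12,14,16,18,20}. Last=0: 39070080. Last nonzero: 10×20×P(20,5) = 372096000. Total = 411166080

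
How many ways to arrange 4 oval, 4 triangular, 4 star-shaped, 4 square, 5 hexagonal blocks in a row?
21! / (4! × 4! × 4! × 4! × 5!) = 1283268987000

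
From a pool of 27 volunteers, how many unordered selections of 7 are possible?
C(27,7) = 27!/(7!×20!) = 888030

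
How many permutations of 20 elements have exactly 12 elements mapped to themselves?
Choose the 12 fixed points C(20,12) = 125970, derange the rest: !8 = Σ_{j=0}^{8} (-1)^j·8!/j! = 40320 - 40320 + 20160 - 6720 + 1680 - 336 + 56 - 8 + 1 = 14833. Product = 125970 × 14833 = 1868513010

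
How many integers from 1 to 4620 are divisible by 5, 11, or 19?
⌊4620/5⌋+⌊4620/11⌋+⌊4620/19⌋ - ⌊4620/55⌋-⌊4620/95⌋-⌊4620/209⌋ + ⌊4620/1045⌋ = 924+420+243 - 84-48-22 + 4 = 1437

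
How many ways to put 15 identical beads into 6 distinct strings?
C(15+6-1, 6-1) = C(20, 5) = 15504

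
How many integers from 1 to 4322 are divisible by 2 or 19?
⌊4322/2⌋ + ⌊4322/19⌋ - ⌊4322/38⌋ = 2161 + 227 - 113 = 2275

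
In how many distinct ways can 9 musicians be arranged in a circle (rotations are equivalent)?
Circular: fix one position, arrange the rest. (9-1)! = 40320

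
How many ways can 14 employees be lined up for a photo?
14! = 87178291200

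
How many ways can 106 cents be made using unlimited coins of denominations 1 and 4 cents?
Coefficient of x^106 in 1/(1-x^1) · 1/(1-x^4). Use j coins of 4 for j = 0..⌊106/4⌋ = 26, the rest in 1s: 26 + 1 = 27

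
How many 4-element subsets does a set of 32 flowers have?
C(32,4) = 32!/(4!×28!) = 35960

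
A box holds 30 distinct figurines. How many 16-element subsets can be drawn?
C(30,16) = 30!/(16!×14!) = 145422675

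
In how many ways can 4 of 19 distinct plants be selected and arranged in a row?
P(19,4) = 19!/(19-4)! = 93024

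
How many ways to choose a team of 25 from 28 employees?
C(28,25) = 28!/(25!×3!) = 3276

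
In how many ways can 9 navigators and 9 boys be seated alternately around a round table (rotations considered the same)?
Fix one of the navigators: (9-1)! ways for the remaining navigators, × 9! ways for the boys = 40320 × 362880 = 14631321600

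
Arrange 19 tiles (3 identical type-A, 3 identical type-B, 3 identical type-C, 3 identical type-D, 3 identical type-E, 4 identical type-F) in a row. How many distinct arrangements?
19! / (3! × 3! × 3! × 3! × 3! × 4!) = 651819168000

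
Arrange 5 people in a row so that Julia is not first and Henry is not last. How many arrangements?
By inclusion-exclusion: 5! - 2×(5-1)! + (5-2)! = 120 - 48 + 6 = 78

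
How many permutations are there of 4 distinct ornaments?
4! = 24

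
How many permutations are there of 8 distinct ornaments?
8! = 40320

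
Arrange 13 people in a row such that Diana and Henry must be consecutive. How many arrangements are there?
Treat the 2 as one block: (13-2+1)! × 2! = 479001600 × 2 = 958003200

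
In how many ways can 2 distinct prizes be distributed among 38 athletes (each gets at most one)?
P(38,2) = 38!/(38-2)! = 1406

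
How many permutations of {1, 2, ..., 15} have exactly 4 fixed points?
Choose the 4 fixed points C(15,4) = 1365, derange the rest: !11 = Σ_{j=0}^{11} (-1)^j·11!/j! = 39916800 - 39916800 + 19958400 - 6652800 + 1663200 - 332640 + 55440 - 7920 + 990 - 110 + 11 - 1 = 14684570. Product = 1365 × 14684570 = 20044438050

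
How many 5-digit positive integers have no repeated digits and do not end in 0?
Last digit: 9 nonzero choices. First digit: 8 (nonzero, ≠last). Middle 3: P(8,3) = 336. Total = 24192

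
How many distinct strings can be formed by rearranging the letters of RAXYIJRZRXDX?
12! / (1! × 1! × 1! × 1! × 3! × 1! × 3! × 1!) = 13305600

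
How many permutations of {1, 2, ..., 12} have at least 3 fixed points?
Exactly j fixed points: C(12,j)·!(12-j); sum over j ≥ 3 (derangement numbers via !m = (m-1)·(!(m-1) + !(m-2)): !0..!9 = 1, 0, 1, 2, 9, 44, 265, 1854, 14833, 133496). Σ_{j=3}^{12} C(12,j)·!(12-j) = C(12,3)·!9 + C(12,4)·!8 + C(12,5)·!7 + C(12,6)·!6 + C(12,7)·!5 + C(12,8)·!4 + C(12,9)·!3 + C(12,10)·!2 + C(12,11)·!1 + C(12,12)·!0 = 220·133496 + 495·14833 + 792·1854 + 924·265 + 792·44 + 495·9 + 220·2 + 66·1 + 12·0 + 1·1 = 38464493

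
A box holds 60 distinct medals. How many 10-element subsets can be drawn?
C(60,10) = 60!/(10!×50!) = 75394027566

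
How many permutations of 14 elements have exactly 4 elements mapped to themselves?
Choose the 4 fixed points C(14,4) = 1001, derange the rest: !10 = Σ_{j=0}^{10} (-1)^j·10!/j! = 3628800 - 3628800 + 1814400 - 604800 + 151200 - 30240 + 5040 - 720 + 90 - 10 + 1 = 1334961. Product = 1001 × 1334961 = 1336295961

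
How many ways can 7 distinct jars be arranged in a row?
7! = 5040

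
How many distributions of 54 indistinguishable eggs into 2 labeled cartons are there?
C(54+2-1, 2-1) = C(55, 1) = 55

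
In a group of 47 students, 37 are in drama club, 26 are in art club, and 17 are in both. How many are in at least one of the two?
|A∪B| = |A| + |B| - |A∩B| = 37 + 26 - 17 = 46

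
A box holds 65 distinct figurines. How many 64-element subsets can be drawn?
C(65,64) = 65!/(64!×1!) = 65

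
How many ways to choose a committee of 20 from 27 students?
C(27,20) = 27!/(20!×7!) = 888030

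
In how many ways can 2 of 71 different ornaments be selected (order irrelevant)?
C(71,2) = 71!/(2!×69!) = 2485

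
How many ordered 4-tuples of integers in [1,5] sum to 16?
Coefficient of x^16 in (x + x² + ... + x^5)^4. By inclusion-exclusion on dice exceeding 5: Σ_j (-1)^j C(4,j)·C(16-1-5j, 3) = C(4,0)·C(15,3) - C(4,1)·C(10,3) + C(4,2)·C(5,3) = 1·455 - 4·120 + 6·10 = 35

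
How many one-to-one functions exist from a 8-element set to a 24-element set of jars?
P(24,8) = 24!/(24-8)! = 29654190720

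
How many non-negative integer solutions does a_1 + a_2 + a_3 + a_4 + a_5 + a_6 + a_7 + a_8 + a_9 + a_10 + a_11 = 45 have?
C(45+11-1, 11-1) = C(55, 10) = 29248649430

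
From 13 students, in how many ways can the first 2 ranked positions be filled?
P(13,2) = 13!/(13-2)! = 156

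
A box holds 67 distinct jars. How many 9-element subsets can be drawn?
C(67,9) = 67!/(9!×58!) = 42757703560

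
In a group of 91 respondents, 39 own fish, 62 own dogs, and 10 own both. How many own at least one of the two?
|A∪B| = |A| + |B| - |A∩B| = 39 + 62 - 10 = 91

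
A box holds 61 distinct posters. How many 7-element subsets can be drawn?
C(61,7) = 61!/(7!×54!) = 436270780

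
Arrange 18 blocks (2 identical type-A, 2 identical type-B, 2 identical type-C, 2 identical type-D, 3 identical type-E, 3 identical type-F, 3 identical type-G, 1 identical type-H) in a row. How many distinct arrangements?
18! / (2! × 2! × 2! × 2! × 3! × 3! × 3! × 1!) = 1852538688000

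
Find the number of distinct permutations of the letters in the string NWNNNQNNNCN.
11! / (1! × 1! × 1! × 8!) = 990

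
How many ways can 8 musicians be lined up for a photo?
8! = 40320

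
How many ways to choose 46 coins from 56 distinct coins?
C(56,46) = 56!/(46!×10!) = 35607051480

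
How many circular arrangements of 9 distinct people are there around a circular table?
Circular: fix one position, arrange the rest. (9-1)! = 40320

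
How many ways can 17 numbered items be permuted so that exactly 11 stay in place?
Choose the 11 fixed points C(17,11) = 12376, derange the rest: !6 = Σ_{j=0}^{6} (-1)^j·6!/j! = 720 - 720 + 360 - 120 + 30 - 6 + 1 = 265. Product = 12376 × 265 = 3279640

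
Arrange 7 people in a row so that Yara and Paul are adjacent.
Treat as block: (7-1)! × 2! = 720 × 2 = 1440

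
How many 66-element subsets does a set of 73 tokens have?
C(73,66) = 73!/(66!×7!) = 1629348612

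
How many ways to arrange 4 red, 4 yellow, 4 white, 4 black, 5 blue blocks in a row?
21! / (4! × 4! × 4! × 4! × 5!) = 1283268987000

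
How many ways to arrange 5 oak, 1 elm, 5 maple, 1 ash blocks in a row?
12! / (5! × 1! × 5! × 1!) = 33264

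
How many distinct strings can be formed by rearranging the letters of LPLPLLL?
7! / (5! × 2!) = 21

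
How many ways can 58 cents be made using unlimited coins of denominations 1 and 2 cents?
Coefficient of x^58 in 1/(1-x^1) · 1/(1-x^2). Use j coins of 2 for j = 0..⌊58/2⌋ = 29, the rest in 1s: 29 + 1 = 30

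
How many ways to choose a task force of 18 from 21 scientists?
C(21,18) = 21!/(18!×3!) = 1330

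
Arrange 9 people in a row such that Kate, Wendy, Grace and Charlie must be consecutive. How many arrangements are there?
Treat the 4 as one block: (9-4+1)! × 4! = 720 × 24 = 17280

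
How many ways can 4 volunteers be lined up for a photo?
4! = 24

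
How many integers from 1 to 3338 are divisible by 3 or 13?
⌊3338/3⌋ + ⌊3338/13⌋ - ⌊3338/39⌋ = 1112 + 256 - 85 = 1283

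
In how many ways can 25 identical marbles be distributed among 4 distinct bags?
C(25+4-1, 4-1) = C(28, 3) = 3276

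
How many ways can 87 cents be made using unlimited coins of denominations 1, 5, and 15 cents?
Coefficient of x^87 in 1/(1-x^1) · 1/(1-x^5) · 1/(1-x^15). Case on j = number of 15-cent coins (j = 0..5); remainder r = 87 - 15j is made from {1,5} in ⌊r/5⌋+1 ways. r = 87, 72, 57, 42, 27, 12 → 18 + 15 + 12 + 9 + 6 + 3 = 63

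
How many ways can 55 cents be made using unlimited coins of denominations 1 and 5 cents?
Coefficient of x^55 in 1/(1-x^1) · 1/(1-x^5). Use j coins of 5 for j = 0..⌊55/5⌋ = 11, the rest in 1s: 11 + 1 = 12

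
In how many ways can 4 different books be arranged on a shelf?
4! = 24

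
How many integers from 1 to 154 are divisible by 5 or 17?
⌊154/5⌋ + ⌊154/17⌋ - ⌊154/85⌋ = 30 + 9 - 1 = 38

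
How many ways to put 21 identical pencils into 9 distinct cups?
C(21+9-1, 9-1) = C(29, 8) = 4292145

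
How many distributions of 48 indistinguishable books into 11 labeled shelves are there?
C(48+11-1, 11-1) = C(58, 10) = 52179482355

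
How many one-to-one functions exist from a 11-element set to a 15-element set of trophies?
P(15,11) = 15!/(15-11)! = 54486432000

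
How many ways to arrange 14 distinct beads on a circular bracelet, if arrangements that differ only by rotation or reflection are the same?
(14-1)!/2 = 6227020800/2 = 3113510400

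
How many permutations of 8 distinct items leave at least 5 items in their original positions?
Exactly j fixed points: C(8,j)·!(8-j); sum over j ≥ 5 (derangement numbers via !m = (m-1)·(!(m-1) + !(m-2)): !0..!3 = 1, 0, 1, 2). Σ_{j=5}^{8} C(8,j)·!(8-j) = C(8,5)·!3 + C(8,6)·!2 + C(8,7)·!1 + C(8,8)·!0 = 56·2 + 28·1 + 8·0 + 1·1 = 141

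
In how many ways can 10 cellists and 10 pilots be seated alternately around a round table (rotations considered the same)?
Fix one of the cellists: (10-1)! ways for the remaining cellists, × 10! ways for the pilots = 362880 × 3628800 = 1316818944000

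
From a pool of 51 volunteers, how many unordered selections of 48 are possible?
C(51,48) = 51!/(48!×3!) = 20825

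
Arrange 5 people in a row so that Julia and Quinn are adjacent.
Treat as block: (5-1)! × 2! = 24 × 2 = 48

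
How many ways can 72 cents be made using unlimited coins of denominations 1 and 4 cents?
Coefficient of x^72 in 1/(1-x^1) · 1/(1-x^4). Use j coins of 4 for j = 0..⌊72/4⌋ = 18, the rest in 1s: 18 + 1 = 19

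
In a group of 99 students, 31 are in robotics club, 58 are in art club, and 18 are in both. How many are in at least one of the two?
|A∪B| = |A| + |B| - |A∩B| = 31 + 58 - 18 = 71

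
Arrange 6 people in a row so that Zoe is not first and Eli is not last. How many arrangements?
By inclusion-exclusion: 6! - 2×(6-1)! + (6-2)! = 720 - 240 + 24 = 504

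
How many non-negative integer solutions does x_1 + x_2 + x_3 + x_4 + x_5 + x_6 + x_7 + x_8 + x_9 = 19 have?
C(19+9-1, 9-1) = C(27, 8) = 2220075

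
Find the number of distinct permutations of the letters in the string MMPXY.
5! / (1! × 2! × 1! × 1!) = 60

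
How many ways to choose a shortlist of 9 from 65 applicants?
C(65,9) = 65!/(9!×56!) = 31966749880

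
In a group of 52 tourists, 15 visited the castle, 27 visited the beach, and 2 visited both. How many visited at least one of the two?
|A∪B| = |A| + |B| - |A∩B| = 15 + 27 - 2 = 40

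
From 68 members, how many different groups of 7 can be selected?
C(68,7) = 68!/(7!×61!) = 969443904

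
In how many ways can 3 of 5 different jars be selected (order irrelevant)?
C(5,3) = 5!/(3!×2!) = 10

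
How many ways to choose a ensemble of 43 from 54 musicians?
C(54,43) = 54!/(43!×11!) = 95722852680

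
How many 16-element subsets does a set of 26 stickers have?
C(26,16) = 26!/(16!×10!) = 5311735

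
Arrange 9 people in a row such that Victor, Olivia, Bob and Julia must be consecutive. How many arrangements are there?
Treat the 4 as one block: (9-4+1)! × 4! = 720 × 24 = 17280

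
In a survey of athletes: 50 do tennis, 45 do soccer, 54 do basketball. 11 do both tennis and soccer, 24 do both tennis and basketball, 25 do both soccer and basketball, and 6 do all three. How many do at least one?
|A∪B∪C| = 50+45+54-11-24-25+6 = 95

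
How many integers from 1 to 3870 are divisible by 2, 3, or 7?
⌊3870/2⌋+⌊3870/3⌋+⌊3870/7⌋ - ⌊3870/6⌋-⌊3870/14⌋-⌊3870/21⌋ + ⌊3870/42⌋ = 1935+1290+552 - 645-276-184 + 92 = 2764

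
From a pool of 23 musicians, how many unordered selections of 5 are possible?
C(23,5) = 23!/(5!×18!) = 33649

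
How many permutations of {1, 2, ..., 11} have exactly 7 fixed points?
Choose the 7 fixed points C(11,7) = 330, derange the rest: !4 = Σ_{j=0}^{4} (-1)^j·4!/j! = 24 - 24 + 12 - 4 + 1 = 9. Product = 330 × 9 = 2970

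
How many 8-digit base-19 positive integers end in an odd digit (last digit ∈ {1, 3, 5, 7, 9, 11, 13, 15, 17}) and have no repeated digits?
Last∈{1,3,5,7,9,11,13,15,17}. Last=0: 0. Last nonzero: 9×17×P(17,6) = 1363340160. Total = 1363340160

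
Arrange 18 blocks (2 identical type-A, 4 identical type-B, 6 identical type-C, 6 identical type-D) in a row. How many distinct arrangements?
18! / (2! × 4! × 6! × 6!) = 257297040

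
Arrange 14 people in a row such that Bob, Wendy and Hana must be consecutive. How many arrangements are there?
Treat the 3 as one block: (14-3+1)! × 3! = 479001600 × 6 = 2874009600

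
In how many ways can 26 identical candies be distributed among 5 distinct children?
C(26+5-1, 5-1) = C(30, 4) = 27405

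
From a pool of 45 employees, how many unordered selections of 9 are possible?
C(45,9) = 45!/(9!×36!) = 886163135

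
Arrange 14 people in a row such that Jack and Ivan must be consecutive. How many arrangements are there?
Treat the 2 as one block: (14-2+1)! × 2! = 6227020800 × 2 = 12454041600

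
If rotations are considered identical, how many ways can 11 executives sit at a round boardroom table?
Circular: fix one position, arrange the rest. (11-1)! = 3628800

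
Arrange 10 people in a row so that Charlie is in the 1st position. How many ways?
Fix one position: (10-1)! = 362880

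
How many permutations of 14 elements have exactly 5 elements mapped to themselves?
Choose the 5 fixed points C(14,5) = 2002, derange the rest: !9 = Σ_{j=0}^{9} (-1)^j·9!/j! = 362880 - 362880 + 181440 - 60480 + 15120 - 3024 + 504 - 72 + 9 - 1 = 133496. Product = 2002 × 133496 = 267258992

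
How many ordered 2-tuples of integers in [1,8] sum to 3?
Coefficient of x^3 in (x + x² + ... + x^8)^2. By inclusion-exclusion on dice exceeding 8: Σ_j (-1)^j C(2,j)·C(3-1-8j, 1) = C(2,0)·C(2,1) = 1·2 = 2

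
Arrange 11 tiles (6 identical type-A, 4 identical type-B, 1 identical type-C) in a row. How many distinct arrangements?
11! / (6! × 4! × 1!) = 2310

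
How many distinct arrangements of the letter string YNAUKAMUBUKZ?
12! / (2! × 2! × 1! × 1! × 1! × 1! × 3! × 1!) = 19958400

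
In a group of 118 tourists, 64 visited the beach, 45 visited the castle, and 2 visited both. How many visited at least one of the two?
|A∪B| = |A| + |B| - |A∩B| = 64 + 45 - 2 = 107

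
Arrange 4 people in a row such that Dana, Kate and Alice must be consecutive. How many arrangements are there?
Treat the 3 as one block: (4-3+1)! × 3! = 2 × 6 = 12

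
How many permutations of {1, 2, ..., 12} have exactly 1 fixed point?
Choose the 1 fixed point C(12,1) = 12, derange the rest: !11 = Σ_{j=0}^{11} (-1)^j·11!/j! = 39916800 - 39916800 + 19958400 - 6652800 + 1663200 - 332640 + 55440 - 7920 + 990 - 110 + 11 - 1 = 14684570. Product = 12 × 14684570 = 176214840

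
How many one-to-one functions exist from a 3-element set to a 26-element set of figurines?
P(26,3) = 26!/(26-3)! = 15600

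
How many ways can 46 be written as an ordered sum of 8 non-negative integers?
C(46+8-1, 8-1) = C(53, 7) = 154143080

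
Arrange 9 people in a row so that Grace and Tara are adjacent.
Treat as block: (9-1)! × 2! = 40320 × 2 = 80640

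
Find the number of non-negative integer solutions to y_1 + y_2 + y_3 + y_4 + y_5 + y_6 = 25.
C(25+6-1, 6-1) = C(30, 5) = 142506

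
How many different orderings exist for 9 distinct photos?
9! = 362880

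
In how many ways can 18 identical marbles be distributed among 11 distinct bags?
C(18+11-1, 11-1) = C(28, 10) = 13123110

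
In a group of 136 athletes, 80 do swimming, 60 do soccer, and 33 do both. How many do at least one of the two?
|A∪B| = |A| + |B| - |A∩B| = 80 + 60 - 33 = 107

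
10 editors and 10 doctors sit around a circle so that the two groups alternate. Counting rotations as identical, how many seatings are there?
Fix one of the editors: (10-1)! ways for the remaining editors, × 10! ways for the doctors = 362880 × 3628800 = 1316818944000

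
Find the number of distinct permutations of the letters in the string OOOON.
5! / (4! × 1!) = 5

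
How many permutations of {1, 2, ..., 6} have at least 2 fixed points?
Exactly j fixed points: C(6,j)·!(6-j); sum over j ≥ 2 (derangement numbers via !m = (m-1)·(!(m-1) + !(m-2)): !0..!4 = 1, 0, 1, 2, 9). Σ_{j=2}^{6} C(6,j)·!(6-j) = C(6,2)·!4 + C(6,3)·!3 + C(6,4)·!2 + C(6,5)·!1 + C(6,6)·!0 = 15·9 + 20·2 + 15·1 + 6·0 + 1·1 = 191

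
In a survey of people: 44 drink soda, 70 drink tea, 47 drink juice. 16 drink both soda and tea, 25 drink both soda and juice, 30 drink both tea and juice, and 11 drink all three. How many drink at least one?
|A∪B∪C| = 44+70+47-16-25-30+11 = 101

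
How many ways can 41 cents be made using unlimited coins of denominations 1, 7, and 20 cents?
Coefficient of x^41 in 1/(1-x^1) · 1/(1-x^7) · 1/(1-x^20). Case on j = number of 20-cent coins (j = 0..2); remainder r = 41 - 20j is made from {1,7} in ⌊r/7⌋+1 ways. r = 41, 21, 1 → 6 + 4 + 1 = 11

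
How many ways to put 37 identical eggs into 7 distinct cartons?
C(37+7-1, 7-1) = C(43, 6) = 6096454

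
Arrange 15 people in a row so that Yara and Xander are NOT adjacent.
Total - adjacent = 15! - (15-1)!×2 = 1307674368000 - 174356582400 = 1133317785600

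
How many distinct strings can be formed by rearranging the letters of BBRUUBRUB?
9! / (3! × 2! × 4!) = 1260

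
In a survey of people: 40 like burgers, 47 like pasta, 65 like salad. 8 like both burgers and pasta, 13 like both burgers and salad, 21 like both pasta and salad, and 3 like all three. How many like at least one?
|A∪B∪C| = 40+47+65-8-13-21+3 = 113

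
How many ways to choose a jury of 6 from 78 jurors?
C(78,6) = 78!/(6!×72!) = 256851595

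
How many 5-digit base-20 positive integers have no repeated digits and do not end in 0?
Last digit: 19 nonzero choices. First digit: 18 (nonzero, ≠last). Middle 3: P(18,3) = 4896. Total = 1674432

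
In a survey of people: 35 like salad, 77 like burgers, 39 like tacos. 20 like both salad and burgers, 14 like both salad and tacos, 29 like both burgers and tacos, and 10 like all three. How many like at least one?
|A∪B∪C| = 35+77+39-20-14-29+10 = 98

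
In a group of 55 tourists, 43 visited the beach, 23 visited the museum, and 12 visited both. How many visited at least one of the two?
|A∪B| = |A| + |B| - |A∩B| = 43 + 23 - 12 = 54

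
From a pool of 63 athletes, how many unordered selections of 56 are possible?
C(63,56) = 63!/(56!×7!) = 553270671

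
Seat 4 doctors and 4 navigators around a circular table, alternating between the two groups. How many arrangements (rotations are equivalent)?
Fix one of the doctors: (4-1)! ways for the remaining doctors, × 4! ways for the navigators = 6 × 24 = 144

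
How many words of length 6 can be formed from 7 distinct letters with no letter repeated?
P(7,6) = 7!/(7-6)! = 5040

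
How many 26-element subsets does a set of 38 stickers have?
C(38,26) = 38!/(26!×12!) = 2707475148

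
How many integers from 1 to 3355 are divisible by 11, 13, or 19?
⌊3355/11⌋+⌊3355/13⌋+⌊3355/19⌋ - ⌊3355/143⌋-⌊3355/209⌋-⌊3355/247⌋ + ⌊3355/2717⌋ = 305+258+176 - 23-16-13 + 1 = 688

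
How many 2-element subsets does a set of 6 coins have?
C(6,2) = 6!/(2!×4!) = 15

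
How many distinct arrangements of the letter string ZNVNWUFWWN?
10! / (1! × 1! × 1! × 3! × 3! × 1!) = 100800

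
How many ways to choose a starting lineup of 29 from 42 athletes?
C(42,29) = 42!/(29!×13!) = 25518731280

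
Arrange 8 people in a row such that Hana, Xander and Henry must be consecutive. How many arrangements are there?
Treat the 3 as one block: (8-3+1)! × 3! = 720 × 6 = 4320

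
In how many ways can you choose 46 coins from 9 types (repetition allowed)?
C(46+9-1, 9-1) = C(54, 8) = 1040465790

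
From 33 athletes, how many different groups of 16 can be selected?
C(33,16) = 33!/(16!×17!) = 1166803110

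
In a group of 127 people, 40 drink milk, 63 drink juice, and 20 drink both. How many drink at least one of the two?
|A∪B| = |A| + |B| - |A∩B| = 40 + 63 - 20 = 83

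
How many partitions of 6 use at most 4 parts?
By conjugation, equals partitions of 6 into parts ≤ 4. Let r_j(i) = number of partitions of i into parts ≤ j, for i = 0..6. r_1(i) = 1 for all i; r_j(i) = r_{j-1}(i) + r_j(i-j). Rows j = 2..4: ≤2: 1 1 2 2 3 3 4; ≤3: 1 1 2 3 4 5 7; ≤4: 1 1 2 3 5 6 9. r_4(6) = 9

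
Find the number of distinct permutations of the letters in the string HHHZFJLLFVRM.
12! / (1! × 2! × 3! × 2! × 1! × 1! × 1! × 1!) = 19958400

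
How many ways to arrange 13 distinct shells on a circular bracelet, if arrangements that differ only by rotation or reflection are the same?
(13-1)!/2 = 479001600/2 = 239500800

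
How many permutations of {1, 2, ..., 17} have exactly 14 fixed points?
Choose the 14 fixed points C(17,14) = 680, derange the rest: !3 = Σ_{j=0}^{3} (-1)^j·3!/j! = 6 - 6 + 3 - 1 = 2. Product = 680 × 2 = 1360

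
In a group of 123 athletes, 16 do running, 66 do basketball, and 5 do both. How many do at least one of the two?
|A∪B| = |A| + |B| - |A∩B| = 16 + 66 - 5 = 77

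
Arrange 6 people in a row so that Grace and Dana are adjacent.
Treat as block: (6-1)! × 2! = 120 × 2 = 240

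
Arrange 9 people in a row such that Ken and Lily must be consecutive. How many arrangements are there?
Treat the 2 as one block: (9-2+1)! × 2! = 40320 × 2 = 80640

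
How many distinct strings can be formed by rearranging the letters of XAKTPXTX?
8! / (3! × 2! × 1! × 1! × 1!) = 3360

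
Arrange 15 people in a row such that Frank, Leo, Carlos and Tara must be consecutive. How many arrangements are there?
Treat the 4 as one block: (15-4+1)! × 4! = 479001600 × 24 = 11496038400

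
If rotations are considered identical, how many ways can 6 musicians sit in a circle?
Circular: fix one position, arrange the rest. (6-1)! = 120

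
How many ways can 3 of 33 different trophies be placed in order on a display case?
P(33,3) = 33!/(33-3)! = 32736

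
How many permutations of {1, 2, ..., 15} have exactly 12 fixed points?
Choose the 12 fixed points C(15,12) = 455, derange the rest: !3 = Σ_{j=0}^{3} (-1)^j·3!/j! = 6 - 6 + 3 - 1 = 2. Product = 455 × 2 = 910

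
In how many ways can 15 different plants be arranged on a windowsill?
15! = 1307674368000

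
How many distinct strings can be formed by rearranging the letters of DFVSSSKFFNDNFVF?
15! / (5! × 1! × 2! × 3! × 2! × 2!) = 227026800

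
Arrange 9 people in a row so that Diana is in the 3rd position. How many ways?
Fix one position: (9-1)! = 40320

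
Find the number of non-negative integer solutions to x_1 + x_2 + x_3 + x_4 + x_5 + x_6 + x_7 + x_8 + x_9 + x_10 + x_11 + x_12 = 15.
C(15+12-1, 12-1) = C(26, 11) = 7726160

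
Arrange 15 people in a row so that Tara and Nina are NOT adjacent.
Total - adjacent = 15! - (15-1)!×2 = 1307674368000 - 174356582400 = 1133317785600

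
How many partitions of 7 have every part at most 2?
Let r_j(i) = number of partitions of i into parts ≤ j, for i = 0..7. r_1(i) = 1 for all i; r_j(i) = r_{j-1}(i) + r_j(i-j). Rows j = 2..2: ≤2: 1 1 2 2 3 3 4 4. r_2(7) = 4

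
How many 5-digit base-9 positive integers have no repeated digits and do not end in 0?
Last digit: 8 nonzero choices. First digit: 7 (nonzero, ≠last). Middle 3: P(7,3) = 210. Total = 11760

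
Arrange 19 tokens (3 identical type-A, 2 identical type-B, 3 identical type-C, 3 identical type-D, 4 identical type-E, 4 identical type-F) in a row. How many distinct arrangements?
19! / (3! × 2! × 3! × 3! × 4! × 4!) = 488864376000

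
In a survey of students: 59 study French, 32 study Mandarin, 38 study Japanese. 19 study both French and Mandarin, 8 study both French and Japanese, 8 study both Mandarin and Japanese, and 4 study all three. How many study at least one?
|A∪B∪C| = 59+32+38-19-8-8+4 = 98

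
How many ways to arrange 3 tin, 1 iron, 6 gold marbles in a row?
10! / (3! × 1! × 6!) = 840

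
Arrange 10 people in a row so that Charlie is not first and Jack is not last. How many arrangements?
By inclusion-exclusion: 10! - 2×(10-1)! + (10-2)! = 3628800 - 725760 + 40320 = 2943360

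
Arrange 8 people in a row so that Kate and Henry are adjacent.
Treat as block: (8-1)! × 2! = 5040 × 2 = 10080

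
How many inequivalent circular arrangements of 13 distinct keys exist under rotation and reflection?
(13-1)!/2 = 479001600/2 = 239500800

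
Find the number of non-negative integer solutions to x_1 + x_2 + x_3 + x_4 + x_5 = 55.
C(55+5-1, 5-1) = C(59, 4) = 455126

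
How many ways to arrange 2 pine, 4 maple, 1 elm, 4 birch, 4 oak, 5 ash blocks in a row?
20! / (2! × 4! × 1! × 4! × 4! × 5!) = 733296564000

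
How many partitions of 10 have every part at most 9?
Let r_j(i) = number of partitions of i into parts ≤ j, for i = 0..10. r_1(i) = 1 for all i; r_j(i) = r_{j-1}(i) + r_j(i-j). Rows j = 2..9: ≤2: 1 1 2 2 3 3 4 4 5 5 6; ≤3: 1 1 2 3 4 5 7 8 10 12 14; ≤4: 1 1 2 3 5 6 9 11 15 18 23; ≤5: 1 1 2 3 5 7 10 13 18 23 30; ≤6: 1 1 2 3 5 7 11 14 20 26 35; ≤7: 1 1 2 3 5 7 11 15 21 28 38; ≤8: 1 1 2 3 5 7 11 15 22 29 40; ≤9: 1 1 2 3 5 7 11 15 22 30 41. r_9(10) = 41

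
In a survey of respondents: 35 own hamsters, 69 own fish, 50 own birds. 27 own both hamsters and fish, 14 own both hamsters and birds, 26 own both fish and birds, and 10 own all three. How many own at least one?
|A∪B∪C| = 35+69+50-27-14-26+10 = 97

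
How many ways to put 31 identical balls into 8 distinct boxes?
C(31+8-1, 8-1) = C(38, 7) = 12620256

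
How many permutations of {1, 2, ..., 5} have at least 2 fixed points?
Exactly j fixed points: C(5,j)·!(5-j); sum over j ≥ 2 (derangement numbers via !m = (m-1)·(!(m-1) + !(m-2)): !0..!3 = 1, 0, 1, 2). Σ_{j=2}^{5} C(5,j)·!(5-j) = C(5,2)·!3 + C(5,3)·!2 + C(5,4)·!1 + C(5,5)·!0 = 10·2 + 10·1 + 5·0 + 1·1 = 31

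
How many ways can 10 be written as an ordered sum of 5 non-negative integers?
C(10+5-1, 5-1) = C(14, 4) = 1001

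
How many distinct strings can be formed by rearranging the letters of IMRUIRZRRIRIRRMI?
16! / (5! × 2! × 7! × 1! × 1!) = 17297280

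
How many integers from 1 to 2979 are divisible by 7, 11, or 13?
⌊2979/7⌋+⌊2979/11⌋+⌊2979/13⌋ - ⌊2979/77⌋-⌊2979/91⌋-⌊2979/143⌋ + ⌊2979/1001⌋ = 425+270+229 - 38-32-20 + 2 = 836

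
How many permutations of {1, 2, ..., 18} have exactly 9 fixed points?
Choose the 9 fixed points C(18,9) = 48620, derange the rest: !9 = Σ_{j=0}^{9} (-1)^j·9!/j! = 362880 - 362880 + 181440 - 60480 + 15120 - 3024 + 504 - 72 + 9 - 1 = 133496. Product = 48620 × 133496 = 6490575520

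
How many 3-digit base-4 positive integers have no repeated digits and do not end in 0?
Last digit: 3 nonzero choices. First digit: 2 (nonzero, ≠last). Middle 1: P(2,1) = 2. Total = 12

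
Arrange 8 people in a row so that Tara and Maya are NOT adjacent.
Total - adjacent = 8! - (8-1)!×2 = 40320 - 10080 = 30240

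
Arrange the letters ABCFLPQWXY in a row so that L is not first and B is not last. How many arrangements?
By inclusion-exclusion: 10! - 2×(10-1)! + (10-2)! = 3628800 - 725760 + 40320 = 2943360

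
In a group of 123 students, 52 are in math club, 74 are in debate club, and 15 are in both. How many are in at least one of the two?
|A∪B| = |A| + |B| - |A∩B| = 52 + 74 - 15 = 111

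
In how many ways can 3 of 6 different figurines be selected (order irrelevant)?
C(6,3) = 6!/(3!×3!) = 20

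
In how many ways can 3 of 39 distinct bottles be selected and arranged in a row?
P(39,3) = 39!/(39-3)! = 54834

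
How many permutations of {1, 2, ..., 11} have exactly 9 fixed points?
Choose the 9 fixed points C(11,9) = 55, derange the rest: !2 = Σ_{j=0}^{2} (-1)^j·2!/j! = 2 - 2 + 1 = 1. Product = 55 × 1 = 55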